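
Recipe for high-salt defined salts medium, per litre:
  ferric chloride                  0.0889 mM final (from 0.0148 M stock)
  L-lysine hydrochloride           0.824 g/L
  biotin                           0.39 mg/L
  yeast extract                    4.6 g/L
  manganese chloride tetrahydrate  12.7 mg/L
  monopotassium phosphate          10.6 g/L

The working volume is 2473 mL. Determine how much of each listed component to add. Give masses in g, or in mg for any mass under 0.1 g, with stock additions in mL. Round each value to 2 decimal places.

ferric chloride 14.85 mL; L-lysine hydrochloride 2.04 g; biotin 0.96 mg; yeast extract 11.38 g; manganese chloride tetrahydrate 31.41 mg; monopotassium phosphate 26.21 g

Target volume = 2473 mL = 2.473 L.
ferric chloride: V = C2·V2/C1 = 0.0889 mM × 2473 mL ÷ 14.8 mM = 14.85 mL
L-lysine hydrochloride: 0.824 g/L × 2.473 L = 2.04 g
biotin: 0.39 mg/L × 2.473 L = 0.96 mg
yeast extract: 4.6 g/L × 2.473 L = 11.38 g
manganese chloride tetrahydrate: 12.7 mg/L × 2.473 L = 31.41 mg
monopotassium phosphate: 10.6 g/L × 2.473 L = 26.21 g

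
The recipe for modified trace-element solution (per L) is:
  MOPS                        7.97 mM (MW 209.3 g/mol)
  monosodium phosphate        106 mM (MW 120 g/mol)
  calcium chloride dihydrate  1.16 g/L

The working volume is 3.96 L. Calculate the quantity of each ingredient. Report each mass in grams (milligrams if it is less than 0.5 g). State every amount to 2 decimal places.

MOPS 6.61 g; monosodium phosphate 50.37 g; calcium chloride dihydrate 4.59 g

Working volume: 3.96 L.
MOPS: 7.97 mmol/L × 209.3 g/mol × 3.96 L ÷ 1000 = 6.61 g
monosodium phosphate: 106 mmol/L × 120 g/mol × 3.96 L ÷ 1000 = 50.37 g
calcium chloride dihydrate: 1.16 g/L × 3.96 L = 4.59 g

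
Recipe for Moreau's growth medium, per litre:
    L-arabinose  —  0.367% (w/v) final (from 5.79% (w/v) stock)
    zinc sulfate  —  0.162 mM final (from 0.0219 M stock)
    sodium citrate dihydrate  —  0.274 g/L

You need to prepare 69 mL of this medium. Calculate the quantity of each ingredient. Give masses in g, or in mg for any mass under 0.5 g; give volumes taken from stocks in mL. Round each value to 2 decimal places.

L-arabinose 4.37 mL; zinc sulfate 0.51 mL; sodium citrate dihydrate 18.91 mg

Working volume: 69 mL = 0.069 L.
L-arabinose: C1V1 = C2V2 → 0.367% ÷ 5.79% × 69 mL = 4.37 mL
zinc sulfate: dilute stock: 0.162 mM × 69 mL ÷ 21.9 mM = 0.51 mL
sodium citrate dihydrate: 0.274 g/L × 0.069 L = 0.018906 g = 18.91 mg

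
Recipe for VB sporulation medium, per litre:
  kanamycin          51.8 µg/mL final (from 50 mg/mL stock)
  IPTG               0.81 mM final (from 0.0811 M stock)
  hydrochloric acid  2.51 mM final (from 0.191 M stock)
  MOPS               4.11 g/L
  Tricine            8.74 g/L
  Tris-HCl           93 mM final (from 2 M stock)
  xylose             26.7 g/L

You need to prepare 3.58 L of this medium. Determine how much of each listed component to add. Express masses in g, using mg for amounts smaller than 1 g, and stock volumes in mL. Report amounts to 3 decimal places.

Scale factor relative to 1 L: 3.58.
kanamycin: V = C2·V2/C1 = 51.8 µg/mL × 3580 mL ÷ 50000 µg/mL = 3.709 mL
IPTG: V = C2·V2/C1 = 0.81 mM × 3580 mL ÷ 81.1 mM = 35.756 mL
hydrochloric acid: C1V1 = C2V2 → 2.51 mM × 3580 mL ÷ 191 mM = 47.046 mL
MOPS: 4.11 g/L × 3.58 L = 14.714 g
Tricine: 8.74 g/L × 3.58 L = 31.289 g
Tris-HCl: dilute stock: 93 mM × 3580 mL ÷ 2000 mM = 166.470 mL
xylose: 26.7 g/L × 3.58 L = 95.586 g

kanamycin 3.709 mL; IPTG 35.756 mL; hydrochloric acid 47.046 mL; MOPS 14.714 g; Tricine 31.289 g; Tris-HCl 166.470 mL; xylose 95.586 g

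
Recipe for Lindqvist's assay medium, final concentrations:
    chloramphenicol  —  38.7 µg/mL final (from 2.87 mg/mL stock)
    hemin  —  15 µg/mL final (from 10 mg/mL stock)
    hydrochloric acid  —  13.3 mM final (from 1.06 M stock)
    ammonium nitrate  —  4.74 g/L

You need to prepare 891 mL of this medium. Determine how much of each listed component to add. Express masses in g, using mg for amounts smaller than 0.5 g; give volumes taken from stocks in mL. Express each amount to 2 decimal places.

chloramphenicol 12.01 mL; hemin 1.34 mL; hydrochloric acid 11.18 mL; ammonium nitrate 4.22 g

Scale factor relative to 1 L: 0.891.
chloramphenicol: V = C2·V2/C1 = 38.7 µg/mL × 891 mL ÷ 2870 µg/mL = 12.01 mL
hemin: V = C2·V2/C1 = 15 µg/mL × 891 mL ÷ 10000 µg/mL = 1.34 mL
hydrochloric acid: V = C2·V2/C1 = 13.3 mM × 891 mL ÷ 1060 mM = 11.18 mL
ammonium nitrate: 4.74 g/L × 0.891 L = 4.22 g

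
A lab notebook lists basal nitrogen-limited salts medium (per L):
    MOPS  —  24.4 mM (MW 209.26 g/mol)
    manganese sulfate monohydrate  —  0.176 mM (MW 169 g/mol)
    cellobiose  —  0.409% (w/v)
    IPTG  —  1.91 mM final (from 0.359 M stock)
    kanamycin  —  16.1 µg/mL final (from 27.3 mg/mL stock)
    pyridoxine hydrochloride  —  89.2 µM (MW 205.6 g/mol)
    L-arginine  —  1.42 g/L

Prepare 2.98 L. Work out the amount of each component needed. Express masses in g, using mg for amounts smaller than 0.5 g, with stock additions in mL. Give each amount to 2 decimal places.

MOPS 15.22 g; manganese sulfate monohydrate 88.64 mg; cellobiose 12.19 g; IPTG 15.85 mL; kanamycin 1.76 mL; pyridoxine hydrochloride 54.65 mg; L-arginine 4.23 g

Working volume: 2.98 L.
MOPS: 24.4 mmol/L × 209.26 g/mol × 2.98 L ÷ 1000 = 15.22 g
manganese sulfate monohydrate: 0.176 mmol/L × 169 mg/mmol × 2.98 L = 88.64 mg
cellobiose: 0.409 g per 100 mL × 2980 mL ÷ 100 = 12.19 g
IPTG: V = C2·V2/C1 = 1.91 mM × 2980 mL ÷ 359 mM = 15.85 mL
kanamycin: C1V1 = C2V2 → 16.1 µg/mL × 2980 mL ÷ 27300 µg/mL = 1.76 mL
pyridoxine hydrochloride: 89.2 µmol/L × 205.6 g/mol × 2.98 L ÷ 1000 = 54.65 mg
L-arginine: 1.42 g/L × 2.98 L = 4.23 g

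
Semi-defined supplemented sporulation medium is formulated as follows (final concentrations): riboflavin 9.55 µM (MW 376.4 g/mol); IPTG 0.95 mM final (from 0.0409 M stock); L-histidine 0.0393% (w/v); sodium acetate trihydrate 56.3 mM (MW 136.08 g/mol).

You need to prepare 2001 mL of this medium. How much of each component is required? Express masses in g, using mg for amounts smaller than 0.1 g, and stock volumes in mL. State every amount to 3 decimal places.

riboflavin 7.193 mg; IPTG 46.478 mL; L-histidine 0.786 g; sodium acetate trihydrate 15.330 g

Target volume = 2001 mL = 2.001 L.
riboflavin: 9.55 µmol/L × 376.4 g/mol × 2.001 L ÷ 1000 = 7.193 mg
IPTG: C1V1 = C2V2 → 0.95 mM × 2001 mL ÷ 40.9 mM = 46.478 mL
L-histidine: 0.0393% w/v = 0.393 g/L → 0.393 × 2.001 L = 0.786 g
sodium acetate trihydrate: 56.3 mmol/L × 136.08 g/mol × 2.001 L ÷ 1000 = 15.330 g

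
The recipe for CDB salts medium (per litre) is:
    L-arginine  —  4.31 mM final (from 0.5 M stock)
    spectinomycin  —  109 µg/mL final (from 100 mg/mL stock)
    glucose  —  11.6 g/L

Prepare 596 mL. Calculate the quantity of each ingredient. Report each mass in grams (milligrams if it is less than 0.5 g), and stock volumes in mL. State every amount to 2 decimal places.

L-arginine 5.14 mL; spectinomycin 0.65 mL; glucose 6.91 g

Working volume: 596 mL = 0.596 L.
L-arginine: C1V1 = C2V2 → 4.31 mM × 596 mL ÷ 500 mM = 5.14 mL
spectinomycin: dilute stock: 109 µg/mL × 596 mL ÷ 100000 µg/mL = 0.65 mL
glucose: 11.6 g/L × 0.596 L = 6.91 g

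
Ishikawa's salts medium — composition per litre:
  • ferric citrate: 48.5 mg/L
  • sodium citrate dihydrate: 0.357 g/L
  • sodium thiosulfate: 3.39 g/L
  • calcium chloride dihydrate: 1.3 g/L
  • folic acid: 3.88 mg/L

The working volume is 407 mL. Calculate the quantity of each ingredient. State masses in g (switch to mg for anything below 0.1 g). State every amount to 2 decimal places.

ferric citrate 19.74 mg; sodium citrate dihydrate 0.15 g; sodium thiosulfate 1.38 g; calcium chloride dihydrate 0.53 g; folic acid 1.58 mg

Working volume: 407 mL = 0.407 L.
ferric citrate: 48.5 mg/L × 0.407 L = 19.74 mg
sodium citrate dihydrate: 0.357 g/L × 0.407 L = 0.15 g
sodium thiosulfate: 3.39 g/L × 0.407 L = 1.38 g
calcium chloride dihydrate: 1.3 g/L × 0.407 L = 0.53 g
folic acid: 3.88 mg/L × 0.407 L = 1.58 mg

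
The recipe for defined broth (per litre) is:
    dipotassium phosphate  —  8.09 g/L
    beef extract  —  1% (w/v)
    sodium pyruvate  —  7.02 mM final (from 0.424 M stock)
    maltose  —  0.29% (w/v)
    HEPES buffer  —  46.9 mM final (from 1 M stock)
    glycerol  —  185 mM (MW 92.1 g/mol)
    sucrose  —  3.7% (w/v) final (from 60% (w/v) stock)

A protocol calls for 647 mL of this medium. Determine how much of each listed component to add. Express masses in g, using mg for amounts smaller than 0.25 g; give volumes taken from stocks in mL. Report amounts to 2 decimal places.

dipotassium phosphate 5.23 g; beef extract 6.47 g; sodium pyruvate 10.71 mL; maltose 1.88 g; HEPES buffer 30.34 mL; glycerol 11.02 g; sucrose 39.90 mL

Scale factor relative to 1 L: 0.647.
dipotassium phosphate: 8.09 g/L × 0.647 L = 5.23 g
beef extract: 1% w/v = 10 g/L → 10 × 0.647 L = 6.47 g
sodium pyruvate: C1V1 = C2V2 → 7.02 mM × 647 mL ÷ 424 mM = 10.71 mL
maltose: 0.29% w/v = 2.9 g/L → 2.9 × 0.647 L = 1.88 g
HEPES buffer: V = C2·V2/C1 = 46.9 mM × 647 mL ÷ 1000 mM = 30.34 mL
glycerol: 185 mmol/L × 92.1 g/mol × 0.647 L ÷ 1000 = 11.02 g
sucrose: V = C2·V2/C1 = 3.7% ÷ 60% × 647 mL = 39.90 mL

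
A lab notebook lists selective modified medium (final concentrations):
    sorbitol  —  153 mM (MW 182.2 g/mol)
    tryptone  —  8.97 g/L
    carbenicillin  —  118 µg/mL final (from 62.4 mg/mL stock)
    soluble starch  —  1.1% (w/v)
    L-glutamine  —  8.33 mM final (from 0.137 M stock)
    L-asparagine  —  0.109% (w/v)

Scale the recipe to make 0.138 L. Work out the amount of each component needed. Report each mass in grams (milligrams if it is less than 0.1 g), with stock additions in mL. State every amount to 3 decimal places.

Working volume: 0.138 L.
sorbitol: 153 mmol/L × 182.2 g/mol × 0.138 L ÷ 1000 = 3.847 g
tryptone: 8.97 g/L × 0.138 L = 1.238 g
carbenicillin: dilute stock: 118 µg/mL × 138 mL ÷ 62400 µg/mL = 0.261 mL
soluble starch: 1.1 g per 100 mL × 138 mL ÷ 100 = 1.518 g
L-glutamine: dilute stock: 8.33 mM × 138 mL ÷ 137 mM = 8.391 mL
L-asparagine: 0.109 g per 100 mL × 138 mL ÷ 100 = 0.150 g

sorbitol 3.847 g; tryptone 1.238 g; carbenicillin 0.261 mL; soluble starch 1.518 g; L-glutamine 8.391 mL; L-asparagine 0.150 g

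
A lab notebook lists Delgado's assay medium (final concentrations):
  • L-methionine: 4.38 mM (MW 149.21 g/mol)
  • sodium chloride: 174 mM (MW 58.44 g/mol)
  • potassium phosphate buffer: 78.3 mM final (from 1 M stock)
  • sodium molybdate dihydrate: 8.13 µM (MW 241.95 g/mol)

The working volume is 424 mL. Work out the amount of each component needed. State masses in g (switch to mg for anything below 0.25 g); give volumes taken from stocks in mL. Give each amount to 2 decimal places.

Working volume: 424 mL = 0.424 L.
L-methionine: 4.38 mmol/L × 149.21 g/mol × 0.424 L ÷ 1000 = 0.28 g
sodium chloride: 174 mmol/L × 58.44 g/mol × 0.424 L ÷ 1000 = 4.31 g
potassium phosphate buffer: dilute stock: 78.3 mM × 424 mL ÷ 1000 mM = 33.20 mL
sodium molybdate dihydrate: 8.13 µmol/L × 241.95 g/mol × 0.424 L ÷ 1000 = 0.83 mg

L-methionine 0.28 g; sodium chloride 4.31 g; potassium phosphate buffer 33.20 mL; sodium molybdate dihydrate 0.83 mg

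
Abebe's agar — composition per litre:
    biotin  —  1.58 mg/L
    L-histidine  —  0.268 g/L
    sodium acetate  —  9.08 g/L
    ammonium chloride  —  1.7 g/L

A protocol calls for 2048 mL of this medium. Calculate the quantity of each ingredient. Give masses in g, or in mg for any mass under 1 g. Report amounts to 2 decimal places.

biotin 3.24 mg; L-histidine 548.86 mg; sodium acetate 18.60 g; ammonium chloride 3.48 g

Target volume = 2048 mL = 2.048 L.
biotin: 1.58 mg/L × 2.048 L = 3.24 mg
L-histidine: 0.268 g/L × 2.048 L = 0.548864 g = 548.86 mg
sodium acetate: 9.08 g/L × 2.048 L = 18.60 g
ammonium chloride: 1.7 g/L × 2.048 L = 3.48 g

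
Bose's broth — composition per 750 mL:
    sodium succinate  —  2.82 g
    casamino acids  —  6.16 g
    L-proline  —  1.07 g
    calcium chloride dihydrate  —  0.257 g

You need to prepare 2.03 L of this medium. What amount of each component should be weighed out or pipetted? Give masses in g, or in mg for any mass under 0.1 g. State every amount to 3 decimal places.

sodium succinate 7.633 g; casamino acids 16.673 g; L-proline 2.896 g; calcium chloride dihydrate 0.696 g

Scale factor = 2030 mL / 750 mL = 2.70667.
sodium succinate: 2.82 g × (2030 mL / 750 mL) = 7.633 g
casamino acids: 6.16 g × (2030 mL / 750 mL) = 16.673 g
L-proline: 1.07 g × (2030 mL / 750 mL) = 2.896 g
calcium chloride dihydrate: 0.257 g × (2030 mL / 750 mL) = 0.696 g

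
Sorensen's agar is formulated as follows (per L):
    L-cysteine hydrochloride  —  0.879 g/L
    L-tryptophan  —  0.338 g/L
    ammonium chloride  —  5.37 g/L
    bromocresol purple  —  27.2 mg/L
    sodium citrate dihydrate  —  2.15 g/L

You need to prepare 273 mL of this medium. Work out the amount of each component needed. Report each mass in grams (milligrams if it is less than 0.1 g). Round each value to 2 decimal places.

L-cysteine hydrochloride 0.24 g; L-tryptophan 92.27 mg; ammonium chloride 1.47 g; bromocresol purple 7.43 mg; sodium citrate dihydrate 0.59 g

Working volume: 273 mL = 0.273 L.
L-cysteine hydrochloride: 0.879 g/L × 0.273 L = 0.24 g
L-tryptophan: 0.338 g/L × 0.273 L = 0.092274 g = 92.27 mg
ammonium chloride: 5.37 g/L × 0.273 L = 1.47 g
bromocresol purple: 27.2 mg/L × 0.273 L = 7.43 mg
sodium citrate dihydrate: 2.15 g/L × 0.273 L = 0.59 g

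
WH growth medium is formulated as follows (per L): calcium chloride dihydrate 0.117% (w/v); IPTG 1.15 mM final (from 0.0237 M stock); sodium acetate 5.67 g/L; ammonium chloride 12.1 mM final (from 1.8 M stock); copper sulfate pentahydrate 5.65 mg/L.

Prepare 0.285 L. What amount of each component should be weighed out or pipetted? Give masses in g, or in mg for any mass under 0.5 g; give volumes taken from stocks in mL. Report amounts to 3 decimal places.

Working volume: 0.285 L.
calcium chloride dihydrate: 0.117% w/v = 1.17 g/L → 1.17 × 0.285 L = 0.33345 g = 333.450 mg
IPTG: V = C2·V2/C1 = 1.15 mM × 285 mL ÷ 23.7 mM = 13.829 mL
sodium acetate: 5.67 g/L × 0.285 L = 1.616 g
ammonium chloride: C1V1 = C2V2 → 12.1 mM × 285 mL ÷ 1800 mM = 1.916 mL
copper sulfate pentahydrate: 5.65 mg/L × 0.285 L = 1.610 mg

calcium chloride dihydrate 333.450 mg; IPTG 13.829 mL; sodium acetate 1.616 g; ammonium chloride 1.916 mL; copper sulfate pentahydrate 1.610 mg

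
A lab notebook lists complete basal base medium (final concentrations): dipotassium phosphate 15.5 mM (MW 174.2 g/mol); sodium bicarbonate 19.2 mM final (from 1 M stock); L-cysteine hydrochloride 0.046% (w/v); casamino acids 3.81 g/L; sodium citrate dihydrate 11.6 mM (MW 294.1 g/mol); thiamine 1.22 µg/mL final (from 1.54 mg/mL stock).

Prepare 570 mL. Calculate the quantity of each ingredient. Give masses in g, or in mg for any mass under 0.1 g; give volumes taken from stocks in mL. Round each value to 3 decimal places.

Working volume: 570 mL = 0.57 L.
dipotassium phosphate: 15.5 mmol/L × 174.2 g/mol × 0.57 L ÷ 1000 = 1.539 g
sodium bicarbonate: C1V1 = C2V2 → 19.2 mM × 570 mL ÷ 1000 mM = 10.944 mL
L-cysteine hydrochloride: 0.046 g per 100 mL × 570 mL ÷ 100 = 0.262 g
casamino acids: 3.81 g/L × 0.57 L = 2.172 g
sodium citrate dihydrate: 11.6 mmol/L × 294.1 g/mol × 0.57 L ÷ 1000 = 1.945 g
thiamine: dilute stock: 1.22 µg/mL × 570 mL ÷ 1540 µg/mL = 0.452 mL

dipotassium phosphate 1.539 g; sodium bicarbonate 10.944 mL; L-cysteine hydrochloride 0.262 g; casamino acids 2.172 g; sodium citrate dihydrate 1.945 g; thiamine 0.452 mL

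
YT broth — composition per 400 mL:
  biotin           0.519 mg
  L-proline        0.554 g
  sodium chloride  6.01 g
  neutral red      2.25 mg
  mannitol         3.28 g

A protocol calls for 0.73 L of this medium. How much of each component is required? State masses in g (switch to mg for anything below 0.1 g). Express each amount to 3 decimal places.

Scale factor = 730 mL / 400 mL = 1.825.
biotin: 0.519 mg × (730 mL / 400 mL) = 0.947 mg
L-proline: 0.554 g × (730 mL / 400 mL) = 1.011 g
sodium chloride: 6.01 g × (730 mL / 400 mL) = 10.968 g
neutral red: 2.25 mg × (730 mL / 400 mL) = 4.106 mg
mannitol: 3.28 g × (730 mL / 400 mL) = 5.986 g

biotin 0.947 mg; L-proline 1.011 g; sodium chloride 10.968 g; neutral red 4.106 mg; mannitol 5.986 g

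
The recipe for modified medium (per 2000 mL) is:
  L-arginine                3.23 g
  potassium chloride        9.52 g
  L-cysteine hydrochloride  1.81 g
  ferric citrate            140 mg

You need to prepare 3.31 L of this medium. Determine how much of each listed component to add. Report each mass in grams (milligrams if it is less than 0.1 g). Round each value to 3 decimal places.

L-arginine 5.346 g; potassium chloride 15.756 g; L-cysteine hydrochloride 2.996 g; ferric citrate 0.232 g

Scale factor = 3310 mL / 2000 mL = 1.655.
L-arginine: 3.23 g × (3310 mL / 2000 mL) = 5.346 g
potassium chloride: 9.52 g × (3310 mL / 2000 mL) = 15.756 g
L-cysteine hydrochloride: 1.81 g × (3310 mL / 2000 mL) = 2.996 g
ferric citrate: 140 mg × (3310 mL / 2000 mL) = 231.7 mg = 0.232 g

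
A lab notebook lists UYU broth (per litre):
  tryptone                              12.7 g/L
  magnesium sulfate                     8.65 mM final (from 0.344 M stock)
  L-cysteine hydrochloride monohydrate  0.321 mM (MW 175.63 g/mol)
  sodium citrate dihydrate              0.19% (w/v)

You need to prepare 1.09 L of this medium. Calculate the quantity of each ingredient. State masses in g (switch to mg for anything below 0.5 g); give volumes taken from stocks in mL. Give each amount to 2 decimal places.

Scale factor relative to 1 L: 1.09.
tryptone: 12.7 g/L × 1.09 L = 13.84 g
magnesium sulfate: dilute stock: 8.65 mM × 1090 mL ÷ 344 mM = 27.41 mL
L-cysteine hydrochloride monohydrate: 0.321 mmol/L × 175.63 mg/mmol × 1.09 L = 61.45 mg
sodium citrate dihydrate: 0.19 g per 100 mL × 1090 mL ÷ 100 = 2.07 g

tryptone 13.84 g; magnesium sulfate 27.41 mL; L-cysteine hydrochloride monohydrate 61.45 mg; sodium citrate dihydrate 2.07 g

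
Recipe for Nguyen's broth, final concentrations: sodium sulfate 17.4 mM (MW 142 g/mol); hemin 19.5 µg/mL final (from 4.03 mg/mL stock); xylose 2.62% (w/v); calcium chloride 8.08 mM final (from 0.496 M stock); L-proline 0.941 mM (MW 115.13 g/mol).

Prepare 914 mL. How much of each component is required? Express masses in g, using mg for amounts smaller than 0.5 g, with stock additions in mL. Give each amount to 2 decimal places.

sodium sulfate 2.26 g; hemin 4.42 mL; xylose 23.95 g; calcium chloride 14.89 mL; L-proline 99.02 mg

Working volume: 914 mL = 0.914 L.
sodium sulfate: 17.4 mmol/L × 142 g/mol × 0.914 L ÷ 1000 = 2.26 g
hemin: C1V1 = C2V2 → 19.5 µg/mL × 914 mL ÷ 4030 µg/mL = 4.42 mL
xylose: 2.62 g per 100 mL × 914 mL ÷ 100 = 23.95 g
calcium chloride: dilute stock: 8.08 mM × 914 mL ÷ 496 mM = 14.89 mL
L-proline: 0.941 mmol/L × 115.13 mg/mmol × 0.914 L = 99.02 mg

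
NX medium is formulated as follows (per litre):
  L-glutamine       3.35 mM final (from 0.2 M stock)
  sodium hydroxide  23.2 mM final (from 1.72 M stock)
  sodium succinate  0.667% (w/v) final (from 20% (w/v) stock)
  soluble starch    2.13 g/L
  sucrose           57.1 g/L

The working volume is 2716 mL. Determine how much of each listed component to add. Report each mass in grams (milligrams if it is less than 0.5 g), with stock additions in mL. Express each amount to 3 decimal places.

Target volume = 2716 mL = 2.716 L.
L-glutamine: V = C2·V2/C1 = 3.35 mM × 2716 mL ÷ 200 mM = 45.493 mL
sodium hydroxide: dilute stock: 23.2 mM × 2716 mL ÷ 1720 mM = 36.634 mL
sodium succinate: C1V1 = C2V2 → 0.667% ÷ 20% × 2716 mL = 90.579 mL
soluble starch: 2.13 g/L × 2.716 L = 5.785 g
sucrose: 57.1 g/L × 2.716 L = 155.084 g

L-glutamine 45.493 mL; sodium hydroxide 36.634 mL; sodium succinate 90.579 mL; soluble starch 5.785 g; sucrose 155.084 g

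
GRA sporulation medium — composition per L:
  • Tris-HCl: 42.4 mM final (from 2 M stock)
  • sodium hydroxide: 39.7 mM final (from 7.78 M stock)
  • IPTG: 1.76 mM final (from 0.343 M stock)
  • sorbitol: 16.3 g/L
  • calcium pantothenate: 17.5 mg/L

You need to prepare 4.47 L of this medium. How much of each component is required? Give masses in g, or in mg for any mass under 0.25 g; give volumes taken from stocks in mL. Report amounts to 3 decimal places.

Working volume: 4.47 L.
Tris-HCl: V = C2·V2/C1 = 42.4 mM × 4470 mL ÷ 2000 mM = 94.764 mL
sodium hydroxide: V = C2·V2/C1 = 39.7 mM × 4470 mL ÷ 7780 mM = 22.810 mL
IPTG: V = C2·V2/C1 = 1.76 mM × 4470 mL ÷ 343 mM = 22.936 mL
sorbitol: 16.3 g/L × 4.47 L = 72.861 g
calcium pantothenate: 17.5 mg/L × 4.47 L = 78.225 mg

Tris-HCl 94.764 mL; sodium hydroxide 22.810 mL; IPTG 22.936 mL; sorbitol 72.861 g; calcium pantothenate 78.225 mg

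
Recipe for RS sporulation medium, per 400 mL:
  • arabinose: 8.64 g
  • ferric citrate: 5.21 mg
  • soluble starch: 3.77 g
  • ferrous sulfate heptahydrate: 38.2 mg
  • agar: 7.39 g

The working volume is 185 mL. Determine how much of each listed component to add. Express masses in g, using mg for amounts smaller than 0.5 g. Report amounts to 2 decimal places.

Ratio of target to recipe volume: 185 / 400 = 0.4625.
arabinose: 8.64 g × (185 mL / 400 mL) = 4.00 g
ferric citrate: 5.21 mg × (185 mL / 400 mL) = 2.41 mg
soluble starch: 3.77 g × (185 mL / 400 mL) = 1.74 g
ferrous sulfate heptahydrate: 38.2 mg × (185 mL / 400 mL) = 17.67 mg
agar: 7.39 g × (185 mL / 400 mL) = 3.42 g

arabinose 4.00 g; ferric citrate 2.41 mg; soluble starch 1.74 g; ferrous sulfate heptahydrate 17.67 mg; agar 3.42 g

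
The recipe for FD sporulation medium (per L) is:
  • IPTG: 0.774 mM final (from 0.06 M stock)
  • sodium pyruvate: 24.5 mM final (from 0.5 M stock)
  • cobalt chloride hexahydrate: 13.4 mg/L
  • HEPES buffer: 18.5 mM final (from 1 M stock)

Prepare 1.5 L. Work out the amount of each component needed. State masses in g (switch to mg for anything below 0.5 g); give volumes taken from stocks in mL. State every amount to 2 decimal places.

Working volume: 1.5 L.
IPTG: dilute stock: 0.774 mM × 1500 mL ÷ 60 mM = 19.35 mL
sodium pyruvate: V = C2·V2/C1 = 24.5 mM × 1500 mL ÷ 500 mM = 73.50 mL
cobalt chloride hexahydrate: 13.4 mg/L × 1.5 L = 20.10 mg
HEPES buffer: C1V1 = C2V2 → 18.5 mM × 1500 mL ÷ 1000 mM = 27.75 mL

IPTG 19.35 mL; sodium pyruvate 73.50 mL; cobalt chloride hexahydrate 20.10 mg; HEPES buffer 27.75 mL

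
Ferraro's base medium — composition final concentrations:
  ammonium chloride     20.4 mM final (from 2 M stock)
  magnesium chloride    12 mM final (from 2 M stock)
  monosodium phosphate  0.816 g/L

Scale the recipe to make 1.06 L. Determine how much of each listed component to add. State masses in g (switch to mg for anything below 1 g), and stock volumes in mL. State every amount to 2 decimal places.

ammonium chloride 10.81 mL; magnesium chloride 6.36 mL; monosodium phosphate 864.96 mg

Working volume: 1.06 L.
ammonium chloride: dilute stock: 20.4 mM × 1060 mL ÷ 2000 mM = 10.81 mL
magnesium chloride: dilute stock: 12 mM × 1060 mL ÷ 2000 mM = 6.36 mL
monosodium phosphate: 0.816 g/L × 1.06 L = 0.86496 g = 864.96 mg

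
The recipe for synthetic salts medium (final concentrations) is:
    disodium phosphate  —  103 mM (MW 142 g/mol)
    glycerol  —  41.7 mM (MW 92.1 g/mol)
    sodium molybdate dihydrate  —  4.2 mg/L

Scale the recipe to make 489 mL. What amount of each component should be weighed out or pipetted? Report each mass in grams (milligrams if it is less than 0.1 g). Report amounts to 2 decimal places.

disodium phosphate 7.15 g; glycerol 1.88 g; sodium molybdate dihydrate 2.05 mg

Working volume: 489 mL = 0.489 L.
disodium phosphate: 103 mmol/L × 142 g/mol × 0.489 L ÷ 1000 = 7.15 g
glycerol: 41.7 mmol/L × 92.1 g/mol × 0.489 L ÷ 1000 = 1.88 g
sodium molybdate dihydrate: 4.2 mg/L × 0.489 L = 2.05 mg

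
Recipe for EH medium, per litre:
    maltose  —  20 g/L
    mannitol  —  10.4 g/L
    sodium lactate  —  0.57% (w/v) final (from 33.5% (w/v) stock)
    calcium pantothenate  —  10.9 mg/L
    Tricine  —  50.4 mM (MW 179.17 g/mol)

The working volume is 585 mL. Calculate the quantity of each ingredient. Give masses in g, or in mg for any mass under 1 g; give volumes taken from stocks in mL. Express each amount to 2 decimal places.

maltose 11.70 g; mannitol 6.08 g; sodium lactate 9.95 mL; calcium pantothenate 6.38 mg; Tricine 5.28 g

Scale factor relative to 1 L: 0.585.
maltose: 20 g/L × 0.585 L = 11.70 g
mannitol: 10.4 g/L × 0.585 L = 6.08 g
sodium lactate: dilute stock: 0.57% ÷ 33.5% × 585 mL = 9.95 mL
calcium pantothenate: 10.9 mg/L × 0.585 L = 6.38 mg
Tricine: 50.4 mmol/L × 179.17 g/mol × 0.585 L ÷ 1000 = 5.28 g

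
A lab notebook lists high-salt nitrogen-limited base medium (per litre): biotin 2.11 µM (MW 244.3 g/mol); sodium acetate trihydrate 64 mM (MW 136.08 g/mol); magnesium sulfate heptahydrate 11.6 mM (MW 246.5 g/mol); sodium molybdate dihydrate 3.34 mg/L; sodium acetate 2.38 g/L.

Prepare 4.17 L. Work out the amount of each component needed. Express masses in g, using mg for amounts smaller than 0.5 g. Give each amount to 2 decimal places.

biotin 2.15 mg; sodium acetate trihydrate 36.32 g; magnesium sulfate heptahydrate 11.92 g; sodium molybdate dihydrate 13.93 mg; sodium acetate 9.92 g

Scale factor relative to 1 L: 4.17.
biotin: 2.11 µmol/L × 244.3 g/mol × 4.17 L ÷ 1000 = 2.15 mg
sodium acetate trihydrate: 64 mmol/L × 136.08 g/mol × 4.17 L ÷ 1000 = 36.32 g
magnesium sulfate heptahydrate: 11.6 mmol/L × 246.5 g/mol × 4.17 L ÷ 1000 = 11.92 g
sodium molybdate dihydrate: 3.34 mg/L × 4.17 L = 13.93 mg
sodium acetate: 2.38 g/L × 4.17 L = 9.92 g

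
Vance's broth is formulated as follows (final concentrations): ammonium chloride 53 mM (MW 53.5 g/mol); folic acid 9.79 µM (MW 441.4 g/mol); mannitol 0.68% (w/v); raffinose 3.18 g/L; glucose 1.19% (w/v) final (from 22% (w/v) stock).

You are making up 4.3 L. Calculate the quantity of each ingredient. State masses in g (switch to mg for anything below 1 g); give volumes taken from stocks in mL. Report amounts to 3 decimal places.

ammonium chloride 12.193 g; folic acid 18.582 mg; mannitol 29.240 g; raffinose 13.674 g; glucose 232.591 mL

Scale factor relative to 1 L: 4.3.
ammonium chloride: 53 mmol/L × 53.5 g/mol × 4.3 L ÷ 1000 = 12.193 g
folic acid: 9.79 µmol/L × 441.4 g/mol × 4.3 L ÷ 1000 = 18.582 mg
mannitol: 0.68 g per 100 mL × 4300 mL ÷ 100 = 29.240 g
raffinose: 3.18 g/L × 4.3 L = 13.674 g
glucose: C1V1 = C2V2 → 1.19% ÷ 22% × 4300 mL = 232.591 mL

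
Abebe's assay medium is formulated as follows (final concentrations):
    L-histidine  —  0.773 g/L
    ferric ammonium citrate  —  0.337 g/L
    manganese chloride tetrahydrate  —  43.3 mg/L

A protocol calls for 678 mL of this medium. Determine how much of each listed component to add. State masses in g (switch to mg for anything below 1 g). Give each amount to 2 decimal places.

L-histidine 524.09 mg; ferric ammonium citrate 228.49 mg; manganese chloride tetrahydrate 29.36 mg

Target volume = 678 mL = 0.678 L.
L-histidine: 0.773 g/L × 0.678 L = 0.524094 g = 524.09 mg
ferric ammonium citrate: 0.337 g/L × 0.678 L = 0.228486 g = 228.49 mg
manganese chloride tetrahydrate: 43.3 mg/L × 0.678 L = 29.36 mg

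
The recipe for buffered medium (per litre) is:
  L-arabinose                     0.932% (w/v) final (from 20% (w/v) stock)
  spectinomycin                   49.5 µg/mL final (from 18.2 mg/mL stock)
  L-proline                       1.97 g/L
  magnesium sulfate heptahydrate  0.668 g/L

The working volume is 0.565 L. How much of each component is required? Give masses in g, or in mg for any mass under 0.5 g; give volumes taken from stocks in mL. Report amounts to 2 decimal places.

Working volume: 0.565 L.
L-arabinose: dilute stock: 0.932% ÷ 20% × 565 mL = 26.33 mL
spectinomycin: dilute stock: 49.5 µg/mL × 565 mL ÷ 18200 µg/mL = 1.54 mL
L-proline: 1.97 g/L × 0.565 L = 1.11 g
magnesium sulfate heptahydrate: 0.668 g/L × 0.565 L = 0.37742 g = 377.42 mg

L-arabinose 26.33 mL; spectinomycin 1.54 mL; L-proline 1.11 g; magnesium sulfate heptahydrate 377.42 mg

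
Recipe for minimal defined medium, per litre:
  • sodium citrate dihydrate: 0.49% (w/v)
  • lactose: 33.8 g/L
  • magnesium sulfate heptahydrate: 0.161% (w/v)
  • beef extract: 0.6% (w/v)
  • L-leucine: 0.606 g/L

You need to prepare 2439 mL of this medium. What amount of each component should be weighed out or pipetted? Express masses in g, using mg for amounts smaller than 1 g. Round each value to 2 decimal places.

Target volume = 2439 mL = 2.439 L.
sodium citrate dihydrate: 0.49 g per 100 mL × 2439 mL ÷ 100 = 11.95 g
lactose: 33.8 g/L × 2.439 L = 82.44 g
magnesium sulfate heptahydrate: 0.161% w/v = 1.61 g/L → 1.61 × 2.439 L = 3.93 g
beef extract: 0.6% w/v = 6 g/L → 6 × 2.439 L = 14.63 g
L-leucine: 0.606 g/L × 2.439 L = 1.48 g

sodium citrate dihydrate 11.95 g; lactose 82.44 g; magnesium sulfate heptahydrate 3.93 g; beef extract 14.63 g; L-leucine 1.48 g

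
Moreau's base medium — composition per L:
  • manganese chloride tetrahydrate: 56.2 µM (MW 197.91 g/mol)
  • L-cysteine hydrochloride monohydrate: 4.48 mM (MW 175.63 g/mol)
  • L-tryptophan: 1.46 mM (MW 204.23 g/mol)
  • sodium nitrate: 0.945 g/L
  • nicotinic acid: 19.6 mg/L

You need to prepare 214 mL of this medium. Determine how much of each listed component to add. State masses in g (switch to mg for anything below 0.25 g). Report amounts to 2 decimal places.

manganese chloride tetrahydrate 2.38 mg; L-cysteine hydrochloride monohydrate 168.38 mg; L-tryptophan 63.81 mg; sodium nitrate 202.23 mg; nicotinic acid 4.19 mg

Working volume: 214 mL = 0.214 L.
manganese chloride tetrahydrate: 56.2 µmol/L × 197.91 g/mol × 0.214 L ÷ 1000 = 2.38 mg
L-cysteine hydrochloride monohydrate: 4.48 mmol/L × 175.63 mg/mmol × 0.214 L = 168.38 mg
L-tryptophan: 1.46 mmol/L × 204.23 mg/mmol × 0.214 L = 63.81 mg
sodium nitrate: 0.945 g/L × 0.214 L = 0.20223 g = 202.23 mg
nicotinic acid: 19.6 mg/L × 0.214 L = 4.19 mg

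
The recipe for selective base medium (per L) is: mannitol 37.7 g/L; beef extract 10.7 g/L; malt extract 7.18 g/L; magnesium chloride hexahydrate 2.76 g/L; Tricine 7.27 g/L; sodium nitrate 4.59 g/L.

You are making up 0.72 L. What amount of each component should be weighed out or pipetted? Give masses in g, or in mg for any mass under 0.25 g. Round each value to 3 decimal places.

Working volume: 0.72 L.
mannitol: 37.7 g/L × 0.72 L = 27.144 g
beef extract: 10.7 g/L × 0.72 L = 7.704 g
malt extract: 7.18 g/L × 0.72 L = 5.170 g
magnesium chloride hexahydrate: 2.76 g/L × 0.72 L = 1.987 g
Tricine: 7.27 g/L × 0.72 L = 5.234 g
sodium nitrate: 4.59 g/L × 0.72 L = 3.305 g

mannitol 27.144 g; beef extract 7.704 g; malt extract 5.170 g; magnesium chloride hexahydrate 1.987 g; Tricine 5.234 g; sodium nitrate 3.305 g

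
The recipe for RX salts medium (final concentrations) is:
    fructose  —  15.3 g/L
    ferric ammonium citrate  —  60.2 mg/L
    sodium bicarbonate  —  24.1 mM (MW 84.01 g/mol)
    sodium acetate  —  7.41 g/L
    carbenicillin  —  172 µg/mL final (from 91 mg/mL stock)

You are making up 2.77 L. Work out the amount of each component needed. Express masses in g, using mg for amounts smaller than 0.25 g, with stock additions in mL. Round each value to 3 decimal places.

Working volume: 2.77 L.
fructose: 15.3 g/L × 2.77 L = 42.381 g
ferric ammonium citrate: 60.2 mg/L × 2.77 L = 166.754 mg
sodium bicarbonate: 24.1 mmol/L × 84.01 g/mol × 2.77 L ÷ 1000 = 5.608 g
sodium acetate: 7.41 g/L × 2.77 L = 20.526 g
carbenicillin: dilute stock: 172 µg/mL × 2770 mL ÷ 91000 µg/mL = 5.236 mL

fructose 42.381 g; ferric ammonium citrate 166.754 mg; sodium bicarbonate 5.608 g; sodium acetate 20.526 g; carbenicillin 5.236 mL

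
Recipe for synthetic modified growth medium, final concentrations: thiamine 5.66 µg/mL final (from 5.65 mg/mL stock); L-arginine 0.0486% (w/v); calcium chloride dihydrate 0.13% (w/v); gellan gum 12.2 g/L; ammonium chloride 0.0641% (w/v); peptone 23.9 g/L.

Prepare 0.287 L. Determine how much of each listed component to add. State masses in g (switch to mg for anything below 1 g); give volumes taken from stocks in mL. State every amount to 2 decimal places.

thiamine 0.29 mL; L-arginine 139.48 mg; calcium chloride dihydrate 373.10 mg; gellan gum 3.50 g; ammonium chloride 183.97 mg; peptone 6.86 g

Scale factor relative to 1 L: 0.287.
thiamine: dilute stock: 5.66 µg/mL × 287 mL ÷ 5650 µg/mL = 0.29 mL
L-arginine: 0.0486 g per 100 mL × 287 mL ÷ 100 = 0.139482 g = 139.48 mg
calcium chloride dihydrate: 0.13 g per 100 mL × 287 mL ÷ 100 = 0.3731 g = 373.10 mg
gellan gum: 12.2 g/L × 0.287 L = 3.50 g
ammonium chloride: 0.0641% w/v = 0.641 g/L → 0.641 × 0.287 L = 0.183967 g = 183.97 mg
peptone: 23.9 g/L × 0.287 L = 6.86 g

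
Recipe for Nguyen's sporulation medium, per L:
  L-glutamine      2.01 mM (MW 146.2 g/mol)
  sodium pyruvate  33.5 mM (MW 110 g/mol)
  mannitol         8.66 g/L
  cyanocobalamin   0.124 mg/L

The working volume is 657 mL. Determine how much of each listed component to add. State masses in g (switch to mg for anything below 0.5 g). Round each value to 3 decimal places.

L-glutamine 193.067 mg; sodium pyruvate 2.421 g; mannitol 5.690 g; cyanocobalamin 0.081 mg

Working volume: 657 mL = 0.657 L.
L-glutamine: 2.01 mmol/L × 146.2 mg/mmol × 0.657 L = 193.067 mg
sodium pyruvate: 33.5 mmol/L × 110 g/mol × 0.657 L ÷ 1000 = 2.421 g
mannitol: 8.66 g/L × 0.657 L = 5.690 g
cyanocobalamin: 0.124 mg/L × 0.657 L = 0.081 mg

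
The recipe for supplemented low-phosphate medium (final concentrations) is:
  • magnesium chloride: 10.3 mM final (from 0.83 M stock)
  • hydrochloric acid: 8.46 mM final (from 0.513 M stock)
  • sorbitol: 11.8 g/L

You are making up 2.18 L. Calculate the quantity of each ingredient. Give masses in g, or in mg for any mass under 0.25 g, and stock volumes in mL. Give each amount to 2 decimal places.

Scale factor relative to 1 L: 2.18.
magnesium chloride: C1V1 = C2V2 → 10.3 mM × 2180 mL ÷ 830 mM = 27.05 mL
hydrochloric acid: V = C2·V2/C1 = 8.46 mM × 2180 mL ÷ 513 mM = 35.95 mL
sorbitol: 11.8 g/L × 2.18 L = 25.72 g

magnesium chloride 27.05 mL; hydrochloric acid 35.95 mL; sorbitol 25.72 g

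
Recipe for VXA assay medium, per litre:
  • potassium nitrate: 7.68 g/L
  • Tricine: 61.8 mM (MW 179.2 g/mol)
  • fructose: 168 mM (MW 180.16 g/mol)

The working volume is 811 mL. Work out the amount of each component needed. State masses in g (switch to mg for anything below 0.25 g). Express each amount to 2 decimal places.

Scale factor relative to 1 L: 0.811.
potassium nitrate: 7.68 g/L × 0.811 L = 6.23 g
Tricine: 61.8 mmol/L × 179.2 g/mol × 0.811 L ÷ 1000 = 8.98 g
fructose: 168 mmol/L × 180.16 g/mol × 0.811 L ÷ 1000 = 24.55 g

potassium nitrate 6.23 g; Tricine 8.98 g; fructose 24.55 g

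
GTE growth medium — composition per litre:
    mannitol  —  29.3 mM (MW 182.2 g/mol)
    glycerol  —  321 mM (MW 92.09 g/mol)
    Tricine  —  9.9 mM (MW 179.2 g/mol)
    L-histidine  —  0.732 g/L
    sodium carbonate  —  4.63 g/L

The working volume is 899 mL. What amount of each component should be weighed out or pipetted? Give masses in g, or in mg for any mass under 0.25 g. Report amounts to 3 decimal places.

mannitol 4.799 g; glycerol 26.575 g; Tricine 1.595 g; L-histidine 0.658 g; sodium carbonate 4.162 g

Target volume = 899 mL = 0.899 L.
mannitol: 29.3 mmol/L × 182.2 g/mol × 0.899 L ÷ 1000 = 4.799 g
glycerol: 321 mmol/L × 92.09 g/mol × 0.899 L ÷ 1000 = 26.575 g
Tricine: 9.9 mmol/L × 179.2 g/mol × 0.899 L ÷ 1000 = 1.595 g
L-histidine: 0.732 g/L × 0.899 L = 0.658 g
sodium carbonate: 4.63 g/L × 0.899 L = 4.162 g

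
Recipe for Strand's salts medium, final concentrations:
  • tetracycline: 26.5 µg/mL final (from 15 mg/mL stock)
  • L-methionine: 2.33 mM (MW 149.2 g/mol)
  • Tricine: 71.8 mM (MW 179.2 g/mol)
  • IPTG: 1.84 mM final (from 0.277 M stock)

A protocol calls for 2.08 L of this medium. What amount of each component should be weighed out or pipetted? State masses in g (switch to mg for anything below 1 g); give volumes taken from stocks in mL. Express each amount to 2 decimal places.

Scale factor relative to 1 L: 2.08.
tetracycline: V = C2·V2/C1 = 26.5 µg/mL × 2080 mL ÷ 15000 µg/mL = 3.67 mL
L-methionine: 2.33 mmol/L × 149.2 mg/mmol × 2.08 L = 723.08 mg
Tricine: 71.8 mmol/L × 179.2 g/mol × 2.08 L ÷ 1000 = 26.76 g
IPTG: dilute stock: 1.84 mM × 2080 mL ÷ 277 mM = 13.82 mL

tetracycline 3.67 mL; L-methionine 723.08 mg; Tricine 26.76 g; IPTG 13.82 mL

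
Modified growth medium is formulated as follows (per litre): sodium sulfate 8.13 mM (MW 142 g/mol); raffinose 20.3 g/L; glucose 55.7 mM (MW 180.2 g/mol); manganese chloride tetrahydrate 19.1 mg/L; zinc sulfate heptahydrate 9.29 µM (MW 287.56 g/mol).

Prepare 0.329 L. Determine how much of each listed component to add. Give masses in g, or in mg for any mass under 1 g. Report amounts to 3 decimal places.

sodium sulfate 379.817 mg; raffinose 6.679 g; glucose 3.302 g; manganese chloride tetrahydrate 6.284 mg; zinc sulfate heptahydrate 0.879 mg

Working volume: 0.329 L.
sodium sulfate: 8.13 mmol/L × 142 mg/mmol × 0.329 L = 379.817 mg
raffinose: 20.3 g/L × 0.329 L = 6.679 g
glucose: 55.7 mmol/L × 180.2 g/mol × 0.329 L ÷ 1000 = 3.302 g
manganese chloride tetrahydrate: 19.1 mg/L × 0.329 L = 6.284 mg
zinc sulfate heptahydrate: 9.29 µmol/L × 287.56 g/mol × 0.329 L ÷ 1000 = 0.879 mg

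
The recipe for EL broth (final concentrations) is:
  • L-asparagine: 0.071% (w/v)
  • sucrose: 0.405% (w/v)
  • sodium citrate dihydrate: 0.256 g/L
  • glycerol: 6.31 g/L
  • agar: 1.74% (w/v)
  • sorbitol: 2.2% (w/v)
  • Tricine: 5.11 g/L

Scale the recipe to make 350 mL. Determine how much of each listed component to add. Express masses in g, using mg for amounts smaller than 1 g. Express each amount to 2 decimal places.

L-asparagine 248.50 mg; sucrose 1.42 g; sodium citrate dihydrate 89.60 mg; glycerol 2.21 g; agar 6.09 g; sorbitol 7.70 g; Tricine 1.79 g

Target volume = 350 mL = 0.35 L.
L-asparagine: 0.071% w/v = 0.71 g/L → 0.71 × 0.35 L = 0.2485 g = 248.50 mg
sucrose: 0.405 g per 100 mL × 350 mL ÷ 100 = 1.42 g
sodium citrate dihydrate: 0.256 g/L × 0.35 L = 0.0896 g = 89.60 mg
glycerol: 6.31 g/L × 0.35 L = 2.21 g
agar: 1.74% w/v = 17.4 g/L → 17.4 × 0.35 L = 6.09 g
sorbitol: 2.2% w/v = 22 g/L → 22 × 0.35 L = 7.70 g
Tricine: 5.11 g/L × 0.35 L = 1.79 g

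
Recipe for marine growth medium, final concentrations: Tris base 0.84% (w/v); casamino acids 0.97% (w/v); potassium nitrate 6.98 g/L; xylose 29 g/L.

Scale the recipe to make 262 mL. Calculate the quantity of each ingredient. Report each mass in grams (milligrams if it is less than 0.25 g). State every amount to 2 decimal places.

Tris base 2.20 g; casamino acids 2.54 g; potassium nitrate 1.83 g; xylose 7.60 g

Target volume = 262 mL = 0.262 L.
Tris base: 0.84 g per 100 mL × 262 mL ÷ 100 = 2.20 g
casamino acids: 0.97% w/v = 9.7 g/L → 9.7 × 0.262 L = 2.54 g
potassium nitrate: 6.98 g/L × 0.262 L = 1.83 g
xylose: 29 g/L × 0.262 L = 7.60 g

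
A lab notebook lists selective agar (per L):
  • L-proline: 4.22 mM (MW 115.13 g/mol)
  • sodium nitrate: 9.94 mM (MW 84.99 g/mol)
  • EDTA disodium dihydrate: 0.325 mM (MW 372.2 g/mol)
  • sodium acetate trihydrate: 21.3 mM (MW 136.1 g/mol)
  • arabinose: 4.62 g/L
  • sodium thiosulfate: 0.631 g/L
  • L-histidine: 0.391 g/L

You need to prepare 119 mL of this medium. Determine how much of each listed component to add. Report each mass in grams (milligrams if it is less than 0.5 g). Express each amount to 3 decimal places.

Scale factor relative to 1 L: 0.119.
L-proline: 4.22 mmol/L × 115.13 mg/mmol × 0.119 L = 57.816 mg
sodium nitrate: 9.94 mmol/L × 84.99 mg/mmol × 0.119 L = 100.531 mg
EDTA disodium dihydrate: 0.325 mmol/L × 372.2 mg/mmol × 0.119 L = 14.395 mg
sodium acetate trihydrate: 21.3 mmol/L × 136.1 mg/mmol × 0.119 L = 344.973 mg
arabinose: 4.62 g/L × 0.119 L = 0.550 g
sodium thiosulfate: 0.631 g/L × 0.119 L = 0.075089 g = 75.089 mg
L-histidine: 0.391 g/L × 0.119 L = 0.046529 g = 46.529 mg

L-proline 57.816 mg; sodium nitrate 100.531 mg; EDTA disodium dihydrate 14.395 mg; sodium acetate trihydrate 344.973 mg; arabinose 0.550 g; sodium thiosulfate 75.089 mg; L-histidine 46.529 mg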